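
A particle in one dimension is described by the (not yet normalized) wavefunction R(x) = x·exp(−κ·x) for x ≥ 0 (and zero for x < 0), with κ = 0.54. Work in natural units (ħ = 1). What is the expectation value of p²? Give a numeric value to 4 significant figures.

p² R = −ħ² d²R/dx²; ⟨p²⟩ = −ħ² ∫ R*·R'' dx / ∫|R|² dx.
Differentiate x·exp(−κ·x) with the product rule; every integrand then reduces to terms xʲ·e^(−2κx) on [0, ∞), with ∫₀^∞ xʲ·e^(−2κx) dx = j!/(2κ)^(j+1).
State is unnormalized: ∫|R|² dx = 1.5877, and ∫R*·(−ħ² R'') dx = 0.46296, so ⟨p²⟩ = 0.46296 / 1.5877.
⟨p²⟩ = 0.29160.

0.2916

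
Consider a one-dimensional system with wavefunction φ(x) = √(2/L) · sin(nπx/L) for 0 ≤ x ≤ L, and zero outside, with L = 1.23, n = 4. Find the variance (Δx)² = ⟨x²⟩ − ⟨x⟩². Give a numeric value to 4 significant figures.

0.1213

Compute ⟨x⟩ and ⟨x²⟩ separately, then (Δx)² = ⟨x²⟩ − ⟨x⟩².
With sin²θ = (1 − cos2θ)/2 on 0 ≤ x ≤ L: ∫sin²(nπx/L) dx = L/2, ∫x·sin²(nπx/L) dx = L²/4, ∫x²·sin²(nπx/L) dx = L³·(1/6 − 1/(4n²π²)); higher powers xᵏ the same way, integrating xᵏ·cos(2nπx/L) by parts.
⟨x⟩ = 0.61500 and ⟨x²⟩ = 0.49951.
(Δx)² = 0.49951 − (0.61500)² = 0.12128.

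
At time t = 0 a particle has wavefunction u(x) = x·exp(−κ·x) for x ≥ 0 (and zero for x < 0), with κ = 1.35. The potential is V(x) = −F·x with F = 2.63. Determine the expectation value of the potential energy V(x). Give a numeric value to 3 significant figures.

⟨V⟩ = ∫ V(x)·|u|² dx / ∫|u|² dx.
Every integrand reduces to terms xʲ·e^(−2κx) on [0, ∞); use ∫₀^∞ xʲ·e^(−2κx) dx = j!/(2κ)^(j+1).
State is unnormalized: ∫|u|² dx = 0.10161, and ∫u*·V(x)·u dx = -0.29693, so ⟨V⟩ = -0.29693 / 0.10161.
⟨V⟩ = -2.9222.

-2.92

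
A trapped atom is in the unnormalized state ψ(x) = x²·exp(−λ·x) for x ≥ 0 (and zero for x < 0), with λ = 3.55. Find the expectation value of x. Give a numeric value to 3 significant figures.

⟨x⟩ = ∫ x·|ψ|² dx / ∫|ψ|² dx (integrals over the domain).
Every integrand reduces to terms xʲ·e^(−2λx) on [0, ∞); use ∫₀^∞ xʲ·e^(−2λx) dx = j!/(2λ)^(j+1).
State is unnormalized: ∫|ψ|² dx = 0.0013302, and ∫ψ*·x·ψ dx = 0.00093677, so ⟨x⟩ = 0.00093677 / 0.0013302.
⟨x⟩ = 0.70423.

0.704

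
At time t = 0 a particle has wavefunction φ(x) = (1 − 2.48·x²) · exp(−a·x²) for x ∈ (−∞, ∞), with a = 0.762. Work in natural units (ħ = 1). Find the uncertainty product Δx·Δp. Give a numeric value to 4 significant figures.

2.439

Δx = √(⟨x²⟩−⟨x⟩²), Δp = √(⟨p²⟩−⟨p⟩²).
Expand each integrand as polynomial × e^(−2ax²) and use ∫x^(2j)·e^(−2ax²) dx = (2j−1)!!/(4a)^j · √(π/(2a)), odd powers → 0; here √(π/(2a)) = 1.4358. Differentiate with the product rule, d/dx e^(−ax²) = −2ax·e^(−ax²).
Normalization: ∫|φ|² dx = 1.9509.
⟨x⟩ = 0.0000, ⟨x²⟩ = 1.4604 ⇒ Δx = 1.2085.
⟨p⟩ = 0.0000, ⟨p²⟩ = 4.0722 ⇒ Δp = 2.0180.
Δx·Δp = 2.4387.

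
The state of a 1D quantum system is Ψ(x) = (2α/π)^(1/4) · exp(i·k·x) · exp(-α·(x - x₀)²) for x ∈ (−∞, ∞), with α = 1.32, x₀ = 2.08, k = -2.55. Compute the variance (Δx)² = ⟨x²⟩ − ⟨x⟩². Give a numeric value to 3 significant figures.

Compute ⟨x⟩ and ⟨x²⟩ separately, then (Δx)² = ⟨x²⟩ − ⟨x⟩².
Gaussian moments (u = x − x₀): ∫u^(2j)·e^(−2αu²) du = (2j−1)!!/(4α)^j · √(π/(2α)), odd powers integrate to 0; here √(π/(2α)) = 1.0909.
⟨x⟩ = 2.0800 and ⟨x²⟩ = 4.5158.
(Δx)² = 4.5158 − (2.0800)² = 0.18939.

0.189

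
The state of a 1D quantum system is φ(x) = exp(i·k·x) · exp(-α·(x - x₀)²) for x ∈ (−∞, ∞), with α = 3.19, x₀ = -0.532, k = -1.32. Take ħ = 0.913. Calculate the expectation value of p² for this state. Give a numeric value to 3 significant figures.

4.11

p² φ = −ħ² d²φ/dx²; ⟨p²⟩ = −ħ² ∫ φ*·φ'' dx / ∫|φ|² dx.
Gaussian moments (u = x − x₀): ∫u^(2j)·e^(−2αu²) du = (2j−1)!!/(4α)^j · √(π/(2α)), odd powers integrate to 0; here √(π/(2α)) = 0.70172. Derivatives: φ′ = (ik − 2αu)·φ, φ″ = ((ik − 2αu)² − 2α)·φ; the odd-in-u pieces drop out.
State is unnormalized: ∫|φ|² dx = 0.70172, and ∫φ*·(−ħ² φ'') dx = 2.8851, so ⟨p²⟩ = 2.8851 / 0.70172.
⟨p²⟩ = 4.1115.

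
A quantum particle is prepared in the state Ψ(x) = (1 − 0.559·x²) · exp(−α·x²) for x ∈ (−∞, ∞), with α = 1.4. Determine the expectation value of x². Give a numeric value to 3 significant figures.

⟨x²⟩ = ∫ x²·|Ψ|² dx / ∫|Ψ|² dx (integrals over the domain).
Expand each integrand as polynomial × e^(−2αx²) and use ∫x^(2j)·e^(−2αx²) dx = (2j−1)!!/(4α)^j · √(π/(2α)), odd powers → 0; here √(π/(2α)) = 1.0592.
State is unnormalized: ∫|Ψ|² dx = 0.87944, and ∫Ψ*·x²·Ψ dx = 0.10413, so ⟨x²⟩ = 0.10413 / 0.87944.
⟨x²⟩ = 0.11841.

0.118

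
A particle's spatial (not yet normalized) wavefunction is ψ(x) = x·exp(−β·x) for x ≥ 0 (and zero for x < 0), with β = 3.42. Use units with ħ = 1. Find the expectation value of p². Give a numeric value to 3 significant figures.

11.7

p² ψ = −ħ² d²ψ/dx²; ⟨p²⟩ = −ħ² ∫ ψ*·ψ'' dx / ∫|ψ|² dx.
Differentiate x·exp(−β·x) with the product rule; every integrand then reduces to terms xʲ·e^(−2βx) on [0, ∞), with ∫₀^∞ xʲ·e^(−2βx) dx = j!/(2β)^(j+1).
State is unnormalized: ∫|ψ|² dx = 0.0062497, and ∫ψ*·(−ħ² ψ'') dx = 0.073099, so ⟨p²⟩ = 0.073099 / 0.0062497.
⟨p²⟩ = 11.696.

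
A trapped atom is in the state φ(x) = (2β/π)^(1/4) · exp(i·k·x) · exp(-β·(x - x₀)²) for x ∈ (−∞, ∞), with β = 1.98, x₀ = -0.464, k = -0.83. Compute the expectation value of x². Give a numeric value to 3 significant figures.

0.342

⟨x²⟩ = ∫ x²·|φ|² dx (integrals over the domain).
Gaussian moments (u = x − x₀): ∫u^(2j)·e^(−2βu²) du = (2j−1)!!/(4β)^j · √(π/(2β)), odd powers integrate to 0; here √(π/(2β)) = 0.89069.
⟨x²⟩ = 0.34156.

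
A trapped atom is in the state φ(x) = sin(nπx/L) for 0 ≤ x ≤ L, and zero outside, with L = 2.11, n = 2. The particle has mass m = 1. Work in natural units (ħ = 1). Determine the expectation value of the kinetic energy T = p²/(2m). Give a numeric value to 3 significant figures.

T = −(ħ²/2m) d²/dx², so ⟨T⟩ = −(ħ²/2m) ∫ φ*·φ'' dx / ∫|φ|² dx; with m = 1.
d/dx sin(nπx/L) = (nπ/L)·cos(nπx/L) and d²/dx² sin(nπx/L) = −(nπ/L)²·sin(nπx/L); on 0 ≤ x ≤ L, ∫sin²(nπx/L) dx = L/2 and ∫sin(nπx/L)·cos(nπx/L) dx = 0.
State is unnormalized: ∫|φ|² dx = 1.0550, and ∫φ*·(−ħ²/2m · φ'') dx = 4.6775, so ⟨T⟩ = 4.6775 / 1.0550.
⟨T⟩ = 4.4337.

4.43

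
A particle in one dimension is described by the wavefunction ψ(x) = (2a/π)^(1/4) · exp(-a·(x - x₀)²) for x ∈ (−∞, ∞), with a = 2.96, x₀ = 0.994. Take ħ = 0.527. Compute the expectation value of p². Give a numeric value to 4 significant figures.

p² ψ = −ħ² d²ψ/dx²; ⟨p²⟩ = −ħ² ∫ ψ*·ψ'' dx.
Gaussian moments (u = x − x₀): ∫u^(2j)·e^(−2au²) du = (2j−1)!!/(4a)^j · √(π/(2a)), odd powers integrate to 0; here √(π/(2a)) = 0.72847. Derivatives: d/dx e^(−au²) = −2au·e^(−au²), d²/dx² e^(−au²) = (4a²u² − 2a)·e^(−au²).
⟨p²⟩ = 0.82208.

0.8221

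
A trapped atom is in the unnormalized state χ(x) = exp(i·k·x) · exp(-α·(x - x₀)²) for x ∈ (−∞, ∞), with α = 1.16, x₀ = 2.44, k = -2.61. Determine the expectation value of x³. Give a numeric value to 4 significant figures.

16.10

⟨x³⟩ = ∫ x³·|χ|² dx / ∫|χ|² dx (integrals over the domain).
Gaussian moments (u = x − x₀): ∫u^(2j)·e^(−2αu²) du = (2j−1)!!/(4α)^j · √(π/(2α)), odd powers integrate to 0; here √(π/(2α)) = 1.1637.
State is unnormalized: ∫|χ|² dx = 1.1637, and ∫χ*·x³·χ dx = 18.740, so ⟨x³⟩ = 18.740 / 1.1637.
⟨x³⟩ = 16.104.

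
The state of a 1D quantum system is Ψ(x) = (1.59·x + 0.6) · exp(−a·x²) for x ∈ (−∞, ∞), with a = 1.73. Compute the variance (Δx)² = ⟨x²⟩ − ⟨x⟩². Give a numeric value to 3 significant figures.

0.146

Compute ⟨x⟩ and ⟨x²⟩ separately, then (Δx)² = ⟨x²⟩ − ⟨x⟩².
Expand each integrand as polynomial × e^(−2ax²) and use ∫x^(2j)·e^(−2ax²) dx = (2j−1)!!/(4a)^j · √(π/(2a)), odd powers → 0; here √(π/(2a)) = 0.95288.
Normalization: ∫|Ψ|² dx = 0.69115.
⟨x⟩ = 0.38013 and ⟨x²⟩ = 0.29008.
(Δx)² = 0.29008 − (0.38013)² = 0.14558.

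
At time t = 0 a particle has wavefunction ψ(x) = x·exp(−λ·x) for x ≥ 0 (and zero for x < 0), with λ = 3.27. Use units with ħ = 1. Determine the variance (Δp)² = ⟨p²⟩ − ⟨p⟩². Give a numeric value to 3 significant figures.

10.7

Compute ⟨p⟩ and ⟨p²⟩ separately; (Δp)² = ⟨p²⟩ − ⟨p⟩².
Differentiate x·exp(−λ·x) with the product rule; every integrand then reduces to terms xʲ·e^(−2λx) on [0, ∞), with ∫₀^∞ xʲ·e^(−2λx) dx = j!/(2λ)^(j+1).
Normalization: ∫|ψ|² dx = 0.0071498.
⟨p⟩ = 0.0000 and ⟨p²⟩ = 10.693.
(Δp)² = 10.693 − (0.0000)² = 10.693.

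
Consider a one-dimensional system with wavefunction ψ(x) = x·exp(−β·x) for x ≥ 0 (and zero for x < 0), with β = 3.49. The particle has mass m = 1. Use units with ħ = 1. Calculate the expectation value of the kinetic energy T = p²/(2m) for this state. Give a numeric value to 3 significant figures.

6.09

T = −(ħ²/2m) d²/dx², so ⟨T⟩ = −(ħ²/2m) ∫ ψ*·ψ'' dx / ∫|ψ|² dx; with m = 1.
Differentiate x·exp(−β·x) with the product rule; every integrand then reduces to terms xʲ·e^(−2βx) on [0, ∞), with ∫₀^∞ xʲ·e^(−2βx) dx = j!/(2β)^(j+1).
State is unnormalized: ∫|ψ|² dx = 0.0058812, and ∫ψ*·(−ħ²/2m · ψ'') dx = 0.035817, so ⟨T⟩ = 0.035817 / 0.0058812.
⟨T⟩ = 6.0901.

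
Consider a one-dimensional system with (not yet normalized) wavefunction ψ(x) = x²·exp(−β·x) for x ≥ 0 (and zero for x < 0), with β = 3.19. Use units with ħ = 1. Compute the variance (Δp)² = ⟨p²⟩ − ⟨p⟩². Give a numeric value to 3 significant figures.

Compute ⟨p⟩ and ⟨p²⟩ separately; (Δp)² = ⟨p²⟩ − ⟨p⟩².
Differentiate x²·exp(−β·x) with the product rule; every integrand then reduces to terms xʲ·e^(−2βx) on [0, ∞), with ∫₀^∞ xʲ·e^(−2βx) dx = j!/(2β)^(j+1).
Normalization: ∫|ψ|² dx = 0.0022704.
⟨p⟩ = 0.0000 and ⟨p²⟩ = 3.3920.
(Δp)² = 3.3920 − (0.0000)² = 3.3920.

3.39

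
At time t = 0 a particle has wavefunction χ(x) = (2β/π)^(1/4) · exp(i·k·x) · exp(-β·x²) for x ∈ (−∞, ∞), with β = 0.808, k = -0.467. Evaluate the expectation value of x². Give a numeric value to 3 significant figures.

⟨x²⟩ = ∫ x²·|χ|² dx (integrals over the domain).
Gaussian moments: ∫x^(2j)·e^(−2βx²) dx = (2j−1)!!/(4β)^j · √(π/(2β)), odd powers integrate to 0; here √(π/(2β)) = 1.3943.
⟨x²⟩ = 0.30941.

0.309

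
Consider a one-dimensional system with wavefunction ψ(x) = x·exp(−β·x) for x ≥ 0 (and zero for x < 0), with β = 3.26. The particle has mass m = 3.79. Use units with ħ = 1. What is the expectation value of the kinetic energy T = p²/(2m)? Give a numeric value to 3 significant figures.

1.40

T = −(ħ²/2m) d²/dx², so ⟨T⟩ = −(ħ²/2m) ∫ ψ*·ψ'' dx / ∫|ψ|² dx; with m = 3.79.
Differentiate x·exp(−β·x) with the product rule; every integrand then reduces to terms xʲ·e^(−2βx) on [0, ∞), with ∫₀^∞ xʲ·e^(−2βx) dx = j!/(2β)^(j+1).
State is unnormalized: ∫|ψ|² dx = 0.0072158, and ∫ψ*·(−ħ²/2m · ψ'') dx = 0.010117, so ⟨T⟩ = 0.010117 / 0.0072158.
⟨T⟩ = 1.4021.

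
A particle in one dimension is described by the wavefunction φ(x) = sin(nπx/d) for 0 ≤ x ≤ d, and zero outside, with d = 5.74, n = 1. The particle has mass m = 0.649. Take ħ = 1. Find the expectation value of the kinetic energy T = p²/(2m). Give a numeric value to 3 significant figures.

0.231

T = −(ħ²/2m) d²/dx², so ⟨T⟩ = −(ħ²/2m) ∫ φ*·φ'' dx / ∫|φ|² dx; with m = 0.649.
d/dx sin(nπx/d) = (nπ/d)·cos(nπx/d) and d²/dx² sin(nπx/d) = −(nπ/d)²·sin(nπx/d); on 0 ≤ x ≤ d, ∫sin²(nπx/d) dx = d/2 and ∫sin(nπx/d)·cos(nπx/d) dx = 0.
State is unnormalized: ∫|φ|² dx = 2.8700, and ∫φ*·(−ħ²/2m · φ'') dx = 0.66234, so ⟨T⟩ = 0.66234 / 2.8700.
⟨T⟩ = 0.23078.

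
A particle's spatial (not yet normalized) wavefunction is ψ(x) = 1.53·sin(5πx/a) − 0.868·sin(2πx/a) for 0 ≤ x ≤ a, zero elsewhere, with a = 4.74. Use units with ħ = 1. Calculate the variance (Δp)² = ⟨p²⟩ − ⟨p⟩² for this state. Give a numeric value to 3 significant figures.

8.74

Compute ⟨p⟩ and ⟨p²⟩ separately; (Δp)² = ⟨p²⟩ − ⟨p⟩².
d²/dx² sin(jπx/a) = −(jπ/a)²·sin(jπx/a); on 0 ≤ x ≤ a, ∫sin²(jπx/a) dx = a/2 and ∫sin(jπx/a)·sin(lπx/a) dx = 0 for j ≠ l, so only diagonal terms survive in ∫|ψ|² and ∫ψ·ψ″; ∫ψ·ψ′ dx = [ψ²/2] between the walls = 0.
Normalization: ∫|ψ|² dx = 7.3335.
⟨p⟩ = 0.0000 and ⟨p²⟩ = 8.7359.
(Δp)² = 8.7359 − (0.0000)² = 8.7359.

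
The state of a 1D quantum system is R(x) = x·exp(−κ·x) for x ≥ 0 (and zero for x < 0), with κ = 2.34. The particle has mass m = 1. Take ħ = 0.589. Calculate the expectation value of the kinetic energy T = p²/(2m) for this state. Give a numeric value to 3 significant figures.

0.950

T = −(ħ²/2m) d²/dx², so ⟨T⟩ = −(ħ²/2m) ∫ R*·R'' dx / ∫|R|² dx; with m = 1.
Differentiate x·exp(−κ·x) with the product rule; every integrand then reduces to terms xʲ·e^(−2κx) on [0, ∞), with ∫₀^∞ xʲ·e^(−2κx) dx = j!/(2κ)^(j+1).
State is unnormalized: ∫|R|² dx = 0.019512, and ∫R*·(−ħ²/2m · R'') dx = 0.018532, so ⟨T⟩ = 0.018532 / 0.019512.
⟨T⟩ = 0.94980.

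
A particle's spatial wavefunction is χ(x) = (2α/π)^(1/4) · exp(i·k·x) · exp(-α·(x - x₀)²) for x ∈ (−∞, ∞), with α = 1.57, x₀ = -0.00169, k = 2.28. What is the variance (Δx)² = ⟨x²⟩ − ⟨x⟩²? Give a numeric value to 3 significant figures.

Compute ⟨x⟩ and ⟨x²⟩ separately, then (Δx)² = ⟨x²⟩ − ⟨x⟩².
Gaussian moments (u = x − x₀): ∫u^(2j)·e^(−2αu²) du = (2j−1)!!/(4α)^j · √(π/(2α)), odd powers integrate to 0; here √(π/(2α)) = 1.0003.
⟨x⟩ = -0.0016900 and ⟨x²⟩ = 0.15924.
(Δx)² = 0.15924 − (-0.0016900)² = 0.15924.

0.159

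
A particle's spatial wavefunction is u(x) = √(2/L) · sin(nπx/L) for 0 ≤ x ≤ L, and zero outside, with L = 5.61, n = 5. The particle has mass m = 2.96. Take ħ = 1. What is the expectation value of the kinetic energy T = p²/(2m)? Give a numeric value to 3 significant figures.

1.32

T = −(ħ²/2m) d²/dx², so ⟨T⟩ = −(ħ²/2m) ∫ u*·u'' dx; with m = 2.96.
d/dx sin(nπx/L) = (nπ/L)·cos(nπx/L) and d²/dx² sin(nπx/L) = −(nπ/L)²·sin(nπx/L); on 0 ≤ x ≤ L, ∫sin²(nπx/L) dx = L/2 and ∫sin(nπx/L)·cos(nπx/L) dx = 0.
⟨T⟩ = 1.3243.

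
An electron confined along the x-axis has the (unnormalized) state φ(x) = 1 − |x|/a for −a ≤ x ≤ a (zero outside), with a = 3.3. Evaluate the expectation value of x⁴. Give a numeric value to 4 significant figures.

⟨x⁴⟩ = ∫ x⁴·|φ|² dx / ∫|φ|² dx (integrals over the domain).
φ is even, so ∫ over [−a, a] = 2∫₀ᵃ with φ = 1 − x/a there: ∫₀ᵃ (1 − x/a)² dx = a/3, ∫₀ᵃ x²(1 − x/a)² dx = a³/30, ∫₀ᵃ x⁴(1 − x/a)² dx = a⁵/105.
State is unnormalized: ∫|φ|² dx = 2.2000, and ∫φ*·x⁴·φ dx = 7.4544, so ⟨x⁴⟩ = 7.4544 / 2.2000.
⟨x⁴⟩ = 3.3883.

3.388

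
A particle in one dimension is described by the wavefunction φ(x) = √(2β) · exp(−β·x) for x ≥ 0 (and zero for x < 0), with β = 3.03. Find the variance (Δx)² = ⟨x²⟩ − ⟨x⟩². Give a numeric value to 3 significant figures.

Compute ⟨x⟩ and ⟨x²⟩ separately, then (Δx)² = ⟨x²⟩ − ⟨x⟩².
Every integrand reduces to terms xʲ·e^(−2βx) on [0, ∞); use ∫₀^∞ xʲ·e^(−2βx) dx = j!/(2β)^(j+1).
⟨x⟩ = 0.16502 and ⟨x²⟩ = 0.054461.
(Δx)² = 0.054461 − (0.16502)² = 0.027230.

0.0272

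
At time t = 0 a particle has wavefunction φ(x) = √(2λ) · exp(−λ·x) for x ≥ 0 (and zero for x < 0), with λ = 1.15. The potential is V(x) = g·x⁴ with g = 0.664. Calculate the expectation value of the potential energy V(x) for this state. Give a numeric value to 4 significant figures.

0.5695

⟨V⟩ = ∫ V(x)·|φ|² dx.
Every integrand reduces to terms xʲ·e^(−2λx) on [0, ∞); use ∫₀^∞ xʲ·e^(−2λx) dx = j!/(2λ)^(j+1).
⟨V⟩ = 0.56947.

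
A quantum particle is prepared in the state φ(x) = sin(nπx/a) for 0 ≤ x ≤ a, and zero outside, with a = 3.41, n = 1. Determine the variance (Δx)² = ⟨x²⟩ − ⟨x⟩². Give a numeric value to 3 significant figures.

0.380

Compute ⟨x⟩ and ⟨x²⟩ separately, then (Δx)² = ⟨x²⟩ − ⟨x⟩².
With sin²θ = (1 − cos2θ)/2 on 0 ≤ x ≤ a: ∫sin²(nπx/a) dx = a/2, ∫x·sin²(nπx/a) dx = a²/4, ∫x²·sin²(nπx/a) dx = a³·(1/6 − 1/(4n²π²)); higher powers xᵏ the same way, integrating xᵏ·cos(2nπx/a) by parts.
Normalization: ∫|φ|² dx = 1.7050.
⟨x⟩ = 1.7050 and ⟨x²⟩ = 3.2869.
(Δx)² = 3.2869 − (1.7050)² = 0.37992.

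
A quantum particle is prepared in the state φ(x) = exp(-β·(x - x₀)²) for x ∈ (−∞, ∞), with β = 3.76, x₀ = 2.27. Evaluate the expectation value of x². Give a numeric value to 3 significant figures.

⟨x²⟩ = ∫ x²·|φ|² dx / ∫|φ|² dx (integrals over the domain).
Gaussian moments (u = x − x₀): ∫u^(2j)·e^(−2βu²) du = (2j−1)!!/(4β)^j · √(π/(2β)), odd powers integrate to 0; here √(π/(2β)) = 0.64635.
State is unnormalized: ∫|φ|² dx = 0.64635, and ∫φ*·x²·φ dx = 3.3735, so ⟨x²⟩ = 3.3735 / 0.64635.
⟨x²⟩ = 5.2194.

5.22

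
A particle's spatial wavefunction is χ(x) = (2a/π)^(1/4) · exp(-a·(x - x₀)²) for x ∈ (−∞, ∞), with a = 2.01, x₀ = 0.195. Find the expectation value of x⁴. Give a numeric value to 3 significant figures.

⟨x⁴⟩ = ∫ x⁴·|χ|² dx (integrals over the domain).
Gaussian moments (u = x − x₀): ∫u^(2j)·e^(−2au²) du = (2j−1)!!/(4a)^j · √(π/(2a)), odd powers integrate to 0; here √(π/(2a)) = 0.88402.
⟨x⁴⟩ = 0.076233.

0.0762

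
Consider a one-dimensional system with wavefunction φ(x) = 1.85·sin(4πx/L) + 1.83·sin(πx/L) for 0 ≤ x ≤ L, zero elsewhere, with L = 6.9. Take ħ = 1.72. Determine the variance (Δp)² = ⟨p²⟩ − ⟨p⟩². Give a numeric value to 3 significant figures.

5.26

Compute ⟨p⟩ and ⟨p²⟩ separately; (Δp)² = ⟨p²⟩ − ⟨p⟩².
d²/dx² sin(jπx/L) = −(jπ/L)²·sin(jπx/L); on 0 ≤ x ≤ L, ∫sin²(jπx/L) dx = L/2 and ∫sin(jπx/L)·sin(lπx/L) dx = 0 for j ≠ l, so only diagonal terms survive in ∫|φ|² and ∫φ·φ″; ∫φ·φ′ dx = [φ²/2] between the walls = 0.
Normalization: ∫|φ|² dx = 23.361.
⟨p⟩ = 0.0000 and ⟨p²⟩ = 5.2629.
(Δp)² = 5.2629 − (0.0000)² = 5.2629.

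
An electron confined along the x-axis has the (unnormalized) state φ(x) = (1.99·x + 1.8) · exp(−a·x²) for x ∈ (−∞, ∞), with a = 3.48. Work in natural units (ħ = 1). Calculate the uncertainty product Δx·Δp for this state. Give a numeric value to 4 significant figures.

Δx = √(⟨x²⟩−⟨x⟩²), Δp = √(⟨p²⟩−⟨p⟩²).
Expand each integrand as polynomial × e^(−2ax²) and use ∫x^(2j)·e^(−2ax²) dx = (2j−1)!!/(4a)^j · √(π/(2a)), odd powers → 0; here √(π/(2a)) = 0.67185. Differentiate with the product rule, d/dx e^(−ax²) = −2ax·e^(−ax²).
Normalization: ∫|φ|² dx = 2.3679.
⟨x⟩ = 0.14602, ⟨x²⟩ = 0.083437 ⇒ Δx = 0.24923.
⟨p⟩ = 0.0000, ⟨p²⟩ = 4.0418 ⇒ Δp = 2.0104.
Δx·Δp = 0.50105.

0.5011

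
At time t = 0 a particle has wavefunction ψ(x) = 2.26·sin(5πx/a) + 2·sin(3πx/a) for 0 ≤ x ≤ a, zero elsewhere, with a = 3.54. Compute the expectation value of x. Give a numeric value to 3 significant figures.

⟨x⟩ = ∫ x·|ψ|² dx / ∫|ψ|² dx (integrals over the domain).
On 0 ≤ x ≤ a (j ≠ l): ∫sin²(jπx/a) dx = a/2, ∫sin(jπx/a)·sin(lπx/a) dx = 0; diagonal moments ∫x·sin²(jπx/a) dx = a²/4, ∫x²·sin²(jπx/a) dx = a³·(1/6 − 1/(4j²π²)); cross terms ∫x·sin(jπx/a)·sin(lπx/a) dx = 0 for j + l even and −4jla²/(π²(j² − l²)²) for j + l odd, ∫x²·sin(jπx/a)·sin(lπx/a) dx = (−1)^(j+l)·4jla³/(π²(j² − l²)²); higher powers the same way via product-to-sum and parts.
State is unnormalized: ∫|ψ|² dx = 16.120, and ∫ψ*·x·ψ dx = 28.533, so ⟨x⟩ = 28.533 / 16.120.
⟨x⟩ = 1.7700.

1.77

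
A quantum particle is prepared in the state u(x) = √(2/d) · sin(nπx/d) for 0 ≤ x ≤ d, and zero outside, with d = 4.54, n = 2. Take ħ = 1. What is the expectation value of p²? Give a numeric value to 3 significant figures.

p² u = −ħ² d²u/dx²; ⟨p²⟩ = −ħ² ∫ u*·u'' dx.
d/dx sin(nπx/d) = (nπ/d)·cos(nπx/d) and d²/dx² sin(nπx/d) = −(nπ/d)²·sin(nπx/d); on 0 ≤ x ≤ d, ∫sin²(nπx/d) dx = d/2 and ∫sin(nπx/d)·cos(nπx/d) dx = 0.
⟨p²⟩ = 1.9153.

1.92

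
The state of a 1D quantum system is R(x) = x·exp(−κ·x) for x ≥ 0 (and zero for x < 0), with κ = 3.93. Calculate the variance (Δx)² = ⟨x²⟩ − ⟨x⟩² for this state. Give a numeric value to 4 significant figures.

Compute ⟨x⟩ and ⟨x²⟩ separately, then (Δx)² = ⟨x²⟩ − ⟨x⟩².
Every integrand reduces to terms xʲ·e^(−2κx) on [0, ∞); use ∫₀^∞ xʲ·e^(−2κx) dx = j!/(2κ)^(j+1).
Normalization: ∫|R|² dx = 0.0041187.
⟨x⟩ = 0.38168 and ⟨x²⟩ = 0.19424.
(Δx)² = 0.19424 − (0.38168)² = 0.048560.

0.04856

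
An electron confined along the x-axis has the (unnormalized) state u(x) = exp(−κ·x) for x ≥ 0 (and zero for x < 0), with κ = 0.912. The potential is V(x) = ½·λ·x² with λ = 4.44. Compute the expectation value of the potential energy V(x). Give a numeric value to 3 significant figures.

1.33

⟨V⟩ = ∫ V(x)·|u|² dx / ∫|u|² dx.
Every integrand reduces to terms xʲ·e^(−2κx) on [0, ∞); use ∫₀^∞ xʲ·e^(−2κx) dx = j!/(2κ)^(j+1).
State is unnormalized: ∫|u|² dx = 0.54825, and ∫u*·V(x)·u dx = 0.73166, so ⟨V⟩ = 0.73166 / 0.54825.
⟨V⟩ = 1.3345.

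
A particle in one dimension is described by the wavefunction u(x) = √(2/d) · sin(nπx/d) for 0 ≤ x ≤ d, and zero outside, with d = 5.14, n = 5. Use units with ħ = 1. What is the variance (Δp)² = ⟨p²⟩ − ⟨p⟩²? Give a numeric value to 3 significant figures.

Compute ⟨p⟩ and ⟨p²⟩ separately; (Δp)² = ⟨p²⟩ − ⟨p⟩².
d/dx sin(nπx/d) = (nπ/d)·cos(nπx/d) and d²/dx² sin(nπx/d) = −(nπ/d)²·sin(nπx/d); on 0 ≤ x ≤ d, ∫sin²(nπx/d) dx = d/2 and ∫sin(nπx/d)·cos(nπx/d) dx = 0.
⟨p⟩ = 0.0000 and ⟨p²⟩ = 9.3393.
(Δp)² = 9.3393 − (0.0000)² = 9.3393.

9.34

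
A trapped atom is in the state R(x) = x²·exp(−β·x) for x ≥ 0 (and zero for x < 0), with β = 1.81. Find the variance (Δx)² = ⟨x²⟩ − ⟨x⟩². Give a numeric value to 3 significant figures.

Compute ⟨x⟩ and ⟨x²⟩ separately, then (Δx)² = ⟨x²⟩ − ⟨x⟩².
Every integrand reduces to terms xʲ·e^(−2βx) on [0, ∞); use ∫₀^∞ xʲ·e^(−2βx) dx = j!/(2β)^(j+1).
Normalization: ∫|R|² dx = 0.038607.
⟨x⟩ = 1.3812 and ⟨x²⟩ = 2.2893.
(Δx)² = 2.2893 − (1.3812)² = 0.38155.

0.382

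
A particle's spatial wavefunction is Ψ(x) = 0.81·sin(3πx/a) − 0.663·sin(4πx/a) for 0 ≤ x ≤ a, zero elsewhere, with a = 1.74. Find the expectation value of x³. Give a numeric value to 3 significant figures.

2.18

⟨x³⟩ = ∫ x³·|Ψ|² dx / ∫|Ψ|² dx (integrals over the domain).
On 0 ≤ x ≤ a (j ≠ l): ∫sin²(jπx/a) dx = a/2, ∫sin(jπx/a)·sin(lπx/a) dx = 0; diagonal moments ∫x·sin²(jπx/a) dx = a²/4, ∫x²·sin²(jπx/a) dx = a³·(1/6 − 1/(4j²π²)); cross terms ∫x·sin(jπx/a)·sin(lπx/a) dx = 0 for j + l even and −4jla²/(π²(j² − l²)²) for j + l odd, ∫x²·sin(jπx/a)·sin(lπx/a) dx = (−1)^(j+l)·4jla³/(π²(j² − l²)²); higher powers the same way via product-to-sum and parts.
State is unnormalized: ∫|Ψ|² dx = 0.95323, and ∫Ψ*·x³·Ψ dx = 2.0800, so ⟨x³⟩ = 2.0800 / 0.95323.
⟨x³⟩ = 2.1821.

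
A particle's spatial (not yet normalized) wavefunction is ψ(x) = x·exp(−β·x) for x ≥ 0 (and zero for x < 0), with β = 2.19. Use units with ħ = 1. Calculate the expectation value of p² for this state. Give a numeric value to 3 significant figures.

p² ψ = −ħ² d²ψ/dx²; ⟨p²⟩ = −ħ² ∫ ψ*·ψ'' dx / ∫|ψ|² dx.
Differentiate x·exp(−β·x) with the product rule; every integrand then reduces to terms xʲ·e^(−2βx) on [0, ∞), with ∫₀^∞ xʲ·e^(−2βx) dx = j!/(2β)^(j+1).
State is unnormalized: ∫|ψ|² dx = 0.023802, and ∫ψ*·(−ħ² ψ'') dx = 0.11416, so ⟨p²⟩ = 0.11416 / 0.023802.
⟨p²⟩ = 4.7961.

4.80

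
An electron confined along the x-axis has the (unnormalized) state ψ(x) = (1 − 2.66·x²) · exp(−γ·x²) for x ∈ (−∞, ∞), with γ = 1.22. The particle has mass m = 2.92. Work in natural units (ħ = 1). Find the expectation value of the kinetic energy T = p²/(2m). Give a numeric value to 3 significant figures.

T = −(ħ²/2m) d²/dx², so ⟨T⟩ = −(ħ²/2m) ∫ ψ*·ψ'' dx / ∫|ψ|² dx; with m = 2.92.
Expand each integrand as polynomial × e^(−2γx²) and use ∫x^(2j)·e^(−2γx²) dx = (2j−1)!!/(4γ)^j · √(π/(2γ)), odd powers → 0; here √(π/(2γ)) = 1.1347. Differentiate with the product rule, d/dx e^(−γx²) = −2γx·e^(−γx²).
State is unnormalized: ∫|ψ|² dx = 0.90910, and ∫ψ*·(−ħ²/2m · ψ'') dx = 0.98846, so ⟨T⟩ = 0.98846 / 0.90910.
⟨T⟩ = 1.0873.

1.09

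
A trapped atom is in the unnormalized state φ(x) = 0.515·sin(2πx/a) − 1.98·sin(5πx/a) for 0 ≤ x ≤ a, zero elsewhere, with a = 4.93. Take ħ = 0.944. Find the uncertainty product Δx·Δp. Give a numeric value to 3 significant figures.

Δx = √(⟨x²⟩−⟨x⟩²), Δp = √(⟨p²⟩−⟨p⟩²).
On 0 ≤ x ≤ a (j ≠ l): ∫sin²(jπx/a) dx = a/2, ∫sin(jπx/a)·sin(lπx/a) dx = 0; diagonal moments ∫x·sin²(jπx/a) dx = a²/4, ∫x²·sin²(jπx/a) dx = a³·(1/6 − 1/(4j²π²)); cross terms ∫x·sin(jπx/a)·sin(lπx/a) dx = 0 for j + l even and −4jla²/(π²(j² − l²)²) for j + l odd, ∫x²·sin(jπx/a)·sin(lπx/a) dx = (−1)^(j+l)·4jla³/(π²(j² − l²)²); higher powers the same way via product-to-sum and parts. d²/dx² sin(jπx/a) = −(jπ/a)²·sin(jπx/a); on 0 ≤ x ≤ a, ∫sin²(jπx/a) dx = a/2 and ∫sin(jπx/a)·sin(lπx/a) dx = 0 for j ≠ l, so only diagonal terms survive in ∫|φ|² and ∫φ·φ″; ∫φ·φ′ dx = [φ²/2] between the walls = 0.
Normalization: ∫|φ|² dx = 10.318.
⟨x⟩ = 2.5092, ⟨x²⟩ = 8.2537 ⇒ Δx = 1.3992.
⟨p⟩ = 0.0000, ⟨p²⟩ = 8.5652 ⇒ Δp = 2.9266.
Δx·Δp = 4.0950.

4.10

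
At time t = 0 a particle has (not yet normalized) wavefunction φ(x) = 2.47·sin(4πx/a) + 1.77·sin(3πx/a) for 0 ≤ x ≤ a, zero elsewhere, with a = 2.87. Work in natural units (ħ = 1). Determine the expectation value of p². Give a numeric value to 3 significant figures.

16.3

p² φ = −ħ² d²φ/dx²; ⟨p²⟩ = −ħ² ∫ φ*·φ'' dx / ∫|φ|² dx.
d²/dx² sin(jπx/a) = −(jπ/a)²·sin(jπx/a); on 0 ≤ x ≤ a, ∫sin²(jπx/a) dx = a/2 and ∫sin(jπx/a)·sin(lπx/a) dx = 0 for j ≠ l, so only diagonal terms survive in ∫|φ|² and ∫φ·φ″; ∫φ·φ′ dx = [φ²/2] between the walls = 0.
State is unnormalized: ∫|φ|² dx = 13.251, and ∫φ*·(−ħ² φ'') dx = 216.32, so ⟨p²⟩ = 216.32 / 13.251.
⟨p²⟩ = 16.326.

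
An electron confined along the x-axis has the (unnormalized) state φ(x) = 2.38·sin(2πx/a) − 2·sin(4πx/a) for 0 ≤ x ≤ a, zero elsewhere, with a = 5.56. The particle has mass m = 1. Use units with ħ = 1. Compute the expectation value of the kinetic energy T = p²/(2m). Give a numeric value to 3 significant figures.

T = −(ħ²/2m) d²/dx², so ⟨T⟩ = −(ħ²/2m) ∫ φ*·φ'' dx / ∫|φ|² dx; with m = 1.
d²/dx² sin(jπx/a) = −(jπ/a)²·sin(jπx/a); on 0 ≤ x ≤ a, ∫sin²(jπx/a) dx = a/2 and ∫sin(jπx/a)·sin(lπx/a) dx = 0 for j ≠ l, so only diagonal terms survive in ∫|φ|² and ∫φ·φ″; ∫φ·φ′ dx = [φ²/2] between the walls = 0.
State is unnormalized: ∫|φ|² dx = 26.867, and ∫φ*·(−ħ²/2m · φ'') dx = 38.457, so ⟨T⟩ = 38.457 / 26.867.
⟨T⟩ = 1.4314.

1.43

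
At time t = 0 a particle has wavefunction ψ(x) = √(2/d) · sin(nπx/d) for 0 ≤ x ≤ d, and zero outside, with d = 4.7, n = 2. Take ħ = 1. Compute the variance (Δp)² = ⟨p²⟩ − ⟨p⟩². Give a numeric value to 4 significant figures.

1.787

Compute ⟨p⟩ and ⟨p²⟩ separately; (Δp)² = ⟨p²⟩ − ⟨p⟩².
d/dx sin(nπx/d) = (nπ/d)·cos(nπx/d) and d²/dx² sin(nπx/d) = −(nπ/d)²·sin(nπx/d); on 0 ≤ x ≤ d, ∫sin²(nπx/d) dx = d/2 and ∫sin(nπx/d)·cos(nπx/d) dx = 0.
⟨p⟩ = 0.0000 and ⟨p²⟩ = 1.7872.
(Δp)² = 1.7872 − (0.0000)² = 1.7872.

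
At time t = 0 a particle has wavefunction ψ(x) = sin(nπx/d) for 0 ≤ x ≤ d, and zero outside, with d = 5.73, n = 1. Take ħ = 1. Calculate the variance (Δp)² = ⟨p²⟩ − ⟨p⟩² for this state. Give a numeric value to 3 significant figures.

0.301

Compute ⟨p⟩ and ⟨p²⟩ separately; (Δp)² = ⟨p²⟩ − ⟨p⟩².
d/dx sin(nπx/d) = (nπ/d)·cos(nπx/d) and d²/dx² sin(nπx/d) = −(nπ/d)²·sin(nπx/d); on 0 ≤ x ≤ d, ∫sin²(nπx/d) dx = d/2 and ∫sin(nπx/d)·cos(nπx/d) dx = 0.
Normalization: ∫|ψ|² dx = 2.8650.
⟨p⟩ = 0.0000 and ⟨p²⟩ = 0.30060.
(Δp)² = 0.30060 − (0.0000)² = 0.30060.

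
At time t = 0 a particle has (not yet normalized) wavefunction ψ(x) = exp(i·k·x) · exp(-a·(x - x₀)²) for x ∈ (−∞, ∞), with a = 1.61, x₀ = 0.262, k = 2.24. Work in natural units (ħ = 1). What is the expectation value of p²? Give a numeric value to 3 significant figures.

p² ψ = −ħ² d²ψ/dx²; ⟨p²⟩ = −ħ² ∫ ψ*·ψ'' dx / ∫|ψ|² dx.
Gaussian moments (u = x − x₀): ∫u^(2j)·e^(−2au²) du = (2j−1)!!/(4a)^j · √(π/(2a)), odd powers integrate to 0; here √(π/(2a)) = 0.98775. Derivatives: ψ′ = (ik − 2au)·ψ, ψ″ = ((ik − 2au)² − 2a)·ψ; the odd-in-u pieces drop out.
State is unnormalized: ∫|ψ|² dx = 0.98775, and ∫ψ*·(−ħ² ψ'') dx = 6.5464, so ⟨p²⟩ = 6.5464 / 0.98775.
⟨p²⟩ = 6.6276.

6.63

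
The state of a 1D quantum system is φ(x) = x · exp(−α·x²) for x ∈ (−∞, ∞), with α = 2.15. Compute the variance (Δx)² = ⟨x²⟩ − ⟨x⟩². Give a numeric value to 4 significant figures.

0.3488

Compute ⟨x⟩ and ⟨x²⟩ separately, then (Δx)² = ⟨x²⟩ − ⟨x⟩².
Expand each integrand as polynomial × e^(−2αx²) and use ∫x^(2j)·e^(−2αx²) dx = (2j−1)!!/(4α)^j · √(π/(2α)), odd powers → 0; here √(π/(2α)) = 0.85475.
Normalization: ∫|φ|² dx = 0.099390.
⟨x⟩ = 0.0000 and ⟨x²⟩ = 0.34884.
(Δx)² = 0.34884 − (0.0000)² = 0.34884.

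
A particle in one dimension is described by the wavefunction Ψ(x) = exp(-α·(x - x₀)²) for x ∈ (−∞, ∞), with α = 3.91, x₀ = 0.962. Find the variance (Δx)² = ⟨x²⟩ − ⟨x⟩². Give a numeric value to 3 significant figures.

Compute ⟨x⟩ and ⟨x²⟩ separately, then (Δx)² = ⟨x²⟩ − ⟨x⟩².
Gaussian moments (u = x − x₀): ∫u^(2j)·e^(−2αu²) du = (2j−1)!!/(4α)^j · √(π/(2α)), odd powers integrate to 0; here √(π/(2α)) = 0.63383.
Normalization: ∫|Ψ|² dx = 0.63383.
⟨x⟩ = 0.96200 and ⟨x²⟩ = 0.98938.
(Δx)² = 0.98938 − (0.96200)² = 0.063939.

0.0639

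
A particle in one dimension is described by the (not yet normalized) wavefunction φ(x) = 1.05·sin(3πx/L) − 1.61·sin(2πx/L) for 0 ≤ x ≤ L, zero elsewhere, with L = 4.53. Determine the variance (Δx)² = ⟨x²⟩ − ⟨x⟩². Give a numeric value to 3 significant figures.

Compute ⟨x⟩ and ⟨x²⟩ separately, then (Δx)² = ⟨x²⟩ − ⟨x⟩².
On 0 ≤ x ≤ L (j ≠ l): ∫sin²(jπx/L) dx = L/2, ∫sin(jπx/L)·sin(lπx/L) dx = 0; diagonal moments ∫x·sin²(jπx/L) dx = L²/4, ∫x²·sin²(jπx/L) dx = L³·(1/6 − 1/(4j²π²)); cross terms ∫x·sin(jπx/L)·sin(lπx/L) dx = 0 for j + l even and −4jlL²/(π²(j² − l²)²) for j + l odd, ∫x²·sin(jπx/L)·sin(lπx/L) dx = (−1)^(j+l)·4jlL³/(π²(j² − l²)²); higher powers the same way via product-to-sum and parts.
Normalization: ∫|φ|² dx = 8.3683.
⟨x⟩ = 3.0714 and ⟨x²⟩ = 10.277.
(Δx)² = 10.277 − (3.0714)² = 0.84290.

0.843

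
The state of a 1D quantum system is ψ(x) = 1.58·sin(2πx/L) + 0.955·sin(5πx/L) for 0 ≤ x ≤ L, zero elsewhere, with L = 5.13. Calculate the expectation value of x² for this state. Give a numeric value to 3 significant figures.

⟨x²⟩ = ∫ x²·|ψ|² dx / ∫|ψ|² dx (integrals over the domain).
On 0 ≤ x ≤ L (j ≠ l): ∫sin²(jπx/L) dx = L/2, ∫sin(jπx/L)·sin(lπx/L) dx = 0; diagonal moments ∫x·sin²(jπx/L) dx = L²/4, ∫x²·sin²(jπx/L) dx = L³·(1/6 − 1/(4j²π²)); cross terms ∫x·sin(jπx/L)·sin(lπx/L) dx = 0 for j + l even and −4jlL²/(π²(j² − l²)²) for j + l odd, ∫x²·sin(jπx/L)·sin(lπx/L) dx = (−1)^(j+l)·4jlL³/(π²(j² − l²)²); higher powers the same way via product-to-sum and parts.
State is unnormalized: ∫|ψ|² dx = 8.7426, and ∫ψ*·x²·ψ dx = 70.690, so ⟨x²⟩ = 70.690 / 8.7426.
⟨x²⟩ = 8.0856.

8.09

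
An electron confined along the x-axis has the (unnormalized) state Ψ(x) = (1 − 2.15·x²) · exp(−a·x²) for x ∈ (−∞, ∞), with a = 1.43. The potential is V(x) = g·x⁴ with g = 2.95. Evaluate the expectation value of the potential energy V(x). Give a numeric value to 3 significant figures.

⟨V⟩ = ∫ V(x)·|Ψ|² dx / ∫|Ψ|² dx.
Expand each integrand as polynomial × e^(−2ax²) and use ∫x^(2j)·e^(−2ax²) dx = (2j−1)!!/(4a)^j · √(π/(2a)), odd powers → 0; here √(π/(2a)) = 1.0481.
State is unnormalized: ∫|Ψ|² dx = 0.70441, and ∫Ψ*·V(x)·Ψ dx = 0.61975, so ⟨V⟩ = 0.61975 / 0.70441.
⟨V⟩ = 0.87981.

0.880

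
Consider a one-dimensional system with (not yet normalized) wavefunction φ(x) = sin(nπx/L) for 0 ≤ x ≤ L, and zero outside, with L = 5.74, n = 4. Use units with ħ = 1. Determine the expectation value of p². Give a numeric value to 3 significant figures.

4.79

p² φ = −ħ² d²φ/dx²; ⟨p²⟩ = −ħ² ∫ φ*·φ'' dx / ∫|φ|² dx.
d/dx sin(nπx/L) = (nπ/L)·cos(nπx/L) and d²/dx² sin(nπx/L) = −(nπ/L)²·sin(nπx/L); on 0 ≤ x ≤ L, ∫sin²(nπx/L) dx = L/2 and ∫sin(nπx/L)·cos(nπx/L) dx = 0.
State is unnormalized: ∫|φ|² dx = 2.8700, and ∫φ*·(−ħ² φ'') dx = 13.756, so ⟨p²⟩ = 13.756 / 2.8700.
⟨p²⟩ = 4.7929.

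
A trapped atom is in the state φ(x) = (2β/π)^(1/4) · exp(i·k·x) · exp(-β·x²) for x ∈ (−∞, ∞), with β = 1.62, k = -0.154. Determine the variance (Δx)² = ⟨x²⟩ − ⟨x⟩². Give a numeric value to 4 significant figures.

0.1543

Compute ⟨x⟩ and ⟨x²⟩ separately, then (Δx)² = ⟨x²⟩ − ⟨x⟩².
Gaussian moments: ∫x^(2j)·e^(−2βx²) dx = (2j−1)!!/(4β)^j · √(π/(2β)), odd powers integrate to 0; here √(π/(2β)) = 0.98470.
⟨x⟩ = 0.0000 and ⟨x²⟩ = 0.15432.
(Δx)² = 0.15432 − (0.0000)² = 0.15432.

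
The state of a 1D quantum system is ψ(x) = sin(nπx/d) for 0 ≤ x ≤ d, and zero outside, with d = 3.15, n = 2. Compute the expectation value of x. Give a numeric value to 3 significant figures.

1.58

⟨x⟩ = ∫ x·|ψ|² dx / ∫|ψ|² dx (integrals over the domain).
With sin²θ = (1 − cos2θ)/2 on 0 ≤ x ≤ d: ∫sin²(nπx/d) dx = d/2, ∫x·sin²(nπx/d) dx = d²/4, ∫x²·sin²(nπx/d) dx = d³·(1/6 − 1/(4n²π²)); higher powers xᵏ the same way, integrating xᵏ·cos(2nπx/d) by parts.
State is unnormalized: ∫|ψ|² dx = 1.5750, and ∫ψ*·x·ψ dx = 2.4806, so ⟨x⟩ = 2.4806 / 1.5750.
⟨x⟩ = 1.5750.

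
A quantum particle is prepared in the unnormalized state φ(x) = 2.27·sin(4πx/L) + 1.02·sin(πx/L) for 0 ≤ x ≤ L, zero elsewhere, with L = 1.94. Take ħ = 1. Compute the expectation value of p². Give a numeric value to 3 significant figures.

35.4

p² φ = −ħ² d²φ/dx²; ⟨p²⟩ = −ħ² ∫ φ*·φ'' dx / ∫|φ|² dx.
d²/dx² sin(jπx/L) = −(jπ/L)²·sin(jπx/L); on 0 ≤ x ≤ L, ∫sin²(jπx/L) dx = L/2 and ∫sin(jπx/L)·sin(lπx/L) dx = 0 for j ≠ l, so only diagonal terms survive in ∫|φ|² and ∫φ·φ″; ∫φ·φ′ dx = [φ²/2] between the walls = 0.
State is unnormalized: ∫|φ|² dx = 6.0075, and ∫φ*·(−ħ² φ'') dx = 212.37, so ⟨p²⟩ = 212.37 / 6.0075.
⟨p²⟩ = 35.350.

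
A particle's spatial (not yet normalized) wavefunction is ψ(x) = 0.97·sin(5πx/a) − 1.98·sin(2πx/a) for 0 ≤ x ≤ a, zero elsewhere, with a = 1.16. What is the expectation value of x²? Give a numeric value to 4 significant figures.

⟨x²⟩ = ∫ x²·|ψ|² dx / ∫|ψ|² dx (integrals over the domain).
On 0 ≤ x ≤ a (j ≠ l): ∫sin²(jπx/a) dx = a/2, ∫sin(jπx/a)·sin(lπx/a) dx = 0; diagonal moments ∫x·sin²(jπx/a) dx = a²/4, ∫x²·sin²(jπx/a) dx = a³·(1/6 − 1/(4j²π²)); cross terms ∫x·sin(jπx/a)·sin(lπx/a) dx = 0 for j + l even and −4jla²/(π²(j² − l²)²) for j + l odd, ∫x²·sin(jπx/a)·sin(lπx/a) dx = (−1)^(j+l)·4jla³/(π²(j² − l²)²); higher powers the same way via product-to-sum and parts.
State is unnormalized: ∫|ψ|² dx = 2.8196, and ∫ψ*·x²·ψ dx = 1.2795, so ⟨x²⟩ = 1.2795 / 2.8196.
⟨x²⟩ = 0.45380.

0.4538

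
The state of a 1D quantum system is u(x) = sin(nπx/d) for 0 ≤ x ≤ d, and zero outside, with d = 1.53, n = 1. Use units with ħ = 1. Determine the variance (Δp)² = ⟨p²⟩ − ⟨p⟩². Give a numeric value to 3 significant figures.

4.22

Compute ⟨p⟩ and ⟨p²⟩ separately; (Δp)² = ⟨p²⟩ − ⟨p⟩².
d/dx sin(nπx/d) = (nπ/d)·cos(nπx/d) and d²/dx² sin(nπx/d) = −(nπ/d)²·sin(nπx/d); on 0 ≤ x ≤ d, ∫sin²(nπx/d) dx = d/2 and ∫sin(nπx/d)·cos(nπx/d) dx = 0.
Normalization: ∫|u|² dx = 0.76500.
⟨p⟩ = 0.0000 and ⟨p²⟩ = 4.2162.
(Δp)² = 4.2162 − (0.0000)² = 4.2162.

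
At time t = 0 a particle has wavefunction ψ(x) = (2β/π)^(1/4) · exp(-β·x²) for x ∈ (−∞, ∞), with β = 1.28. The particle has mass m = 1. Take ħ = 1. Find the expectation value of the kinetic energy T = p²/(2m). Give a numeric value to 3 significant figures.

T = −(ħ²/2m) d²/dx², so ⟨T⟩ = −(ħ²/2m) ∫ ψ*·ψ'' dx; with m = 1.
Gaussian moments: ∫x^(2j)·e^(−2βx²) dx = (2j−1)!!/(4β)^j · √(π/(2β)), odd powers integrate to 0; here √(π/(2β)) = 1.1078. Derivatives: d/dx e^(−βx²) = −2βx·e^(−βx²), d²/dx² e^(−βx²) = (4β²x² − 2β)·e^(−βx²).
⟨T⟩ = 0.64000.

0.640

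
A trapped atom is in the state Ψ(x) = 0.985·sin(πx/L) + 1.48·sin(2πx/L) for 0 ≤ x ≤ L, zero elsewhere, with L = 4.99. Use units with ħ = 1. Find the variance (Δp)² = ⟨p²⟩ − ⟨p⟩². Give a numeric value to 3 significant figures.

Compute ⟨p⟩ and ⟨p²⟩ separately; (Δp)² = ⟨p²⟩ − ⟨p⟩².
d²/dx² sin(jπx/L) = −(jπ/L)²·sin(jπx/L); on 0 ≤ x ≤ L, ∫sin²(jπx/L) dx = L/2 and ∫sin(jπx/L)·sin(lπx/L) dx = 0 for j ≠ l, so only diagonal terms survive in ∫|Ψ|² and ∫Ψ·Ψ″; ∫Ψ·Ψ′ dx = [Ψ²/2] between the walls = 0.
Normalization: ∫|Ψ|² dx = 7.8858.
⟨p⟩ = 0.0000 and ⟨p²⟩ = 1.2204.
(Δp)² = 1.2204 − (0.0000)² = 1.2204.

1.22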